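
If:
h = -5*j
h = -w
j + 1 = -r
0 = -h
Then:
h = 0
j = 0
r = -1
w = 0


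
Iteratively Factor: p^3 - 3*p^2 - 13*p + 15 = (p - 1)*(p^2 - 2*p - 15) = (p - 1)*(p + 3)*(p - 5)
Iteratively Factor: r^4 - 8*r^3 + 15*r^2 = (r)*(r^3 - 8*r^2 + 15*r) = r^2*(r^2 - 8*r + 15) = r^2*(r - 5)*(r - 3)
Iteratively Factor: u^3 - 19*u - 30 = (u + 3)*(u^2 - 3*u - 10) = (u + 2)*(u + 3)*(u - 5)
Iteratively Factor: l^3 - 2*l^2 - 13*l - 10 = (l - 5)*(l^2 + 3*l + 2) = (l - 5)*(l + 2)*(l + 1)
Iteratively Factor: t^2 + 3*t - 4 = (t - 1)*(t + 4)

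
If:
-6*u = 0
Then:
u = 0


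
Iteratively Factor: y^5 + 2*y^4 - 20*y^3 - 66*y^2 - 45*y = (y + 1)*(y^4 + y^3 - 21*y^2 - 45*y) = (y + 1)*(y + 3)*(y^3 - 2*y^2 - 15*y) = (y - 5)*(y + 1)*(y + 3)*(y^2 + 3*y) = (y - 5)*(y + 1)*(y + 3)^2*(y)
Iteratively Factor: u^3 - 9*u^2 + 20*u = (u)*(u^2 - 9*u + 20) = u*(u - 4)*(u - 5)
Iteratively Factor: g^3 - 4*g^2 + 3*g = (g)*(g^2 - 4*g + 3) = g*(g - 3)*(g - 1)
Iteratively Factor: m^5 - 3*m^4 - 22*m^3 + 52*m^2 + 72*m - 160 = (m - 2)*(m^4 - m^3 - 24*m^2 + 4*m + 80) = (m - 2)^2*(m^3 + m^2 - 22*m - 40) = (m - 5)*(m - 2)^2*(m^2 + 6*m + 8) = (m - 5)*(m - 2)^2*(m + 2)*(m + 4)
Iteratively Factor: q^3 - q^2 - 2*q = (q + 1)*(q^2 - 2*q) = (q - 2)*(q + 1)*(q)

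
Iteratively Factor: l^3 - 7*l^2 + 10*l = (l - 5)*(l^2 - 2*l) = (l - 5)*(l - 2)*(l)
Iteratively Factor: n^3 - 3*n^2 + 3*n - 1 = (n - 1)*(n^2 - 2*n + 1) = (n - 1)^2*(n - 1)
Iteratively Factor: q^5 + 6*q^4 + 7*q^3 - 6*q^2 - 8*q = (q + 1)*(q^4 + 5*q^3 + 2*q^2 - 8*q) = q*(q + 1)*(q^3 + 5*q^2 + 2*q - 8) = q*(q + 1)*(q + 4)*(q^2 + q - 2) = q*(q + 1)*(q + 2)*(q + 4)*(q - 1)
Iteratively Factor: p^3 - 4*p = (p + 2)*(p^2 - 2*p) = (p - 2)*(p + 2)*(p)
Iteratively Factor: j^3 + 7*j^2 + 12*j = (j + 3)*(j^2 + 4*j) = (j + 3)*(j + 4)*(j)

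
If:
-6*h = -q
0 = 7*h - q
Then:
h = 0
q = 0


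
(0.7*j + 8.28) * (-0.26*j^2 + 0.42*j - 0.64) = -0.182*j^3 - 1.8588*j^2 + 3.0296*j - 5.2992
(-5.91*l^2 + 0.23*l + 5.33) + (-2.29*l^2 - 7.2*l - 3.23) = -8.2*l^2 - 6.97*l + 2.1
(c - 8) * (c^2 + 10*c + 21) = c^3 + 2*c^2 - 59*c - 168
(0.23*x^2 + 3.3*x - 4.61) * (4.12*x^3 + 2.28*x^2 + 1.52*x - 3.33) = 0.9476*x^5 + 14.1204*x^4 - 11.1196*x^3 - 6.2607*x^2 - 17.9962*x + 15.3513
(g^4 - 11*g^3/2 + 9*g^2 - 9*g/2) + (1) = g^4 - 11*g^3/2 + 9*g^2 - 9*g/2 + 1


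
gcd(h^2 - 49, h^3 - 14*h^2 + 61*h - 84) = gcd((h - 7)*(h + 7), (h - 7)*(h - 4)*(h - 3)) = h - 7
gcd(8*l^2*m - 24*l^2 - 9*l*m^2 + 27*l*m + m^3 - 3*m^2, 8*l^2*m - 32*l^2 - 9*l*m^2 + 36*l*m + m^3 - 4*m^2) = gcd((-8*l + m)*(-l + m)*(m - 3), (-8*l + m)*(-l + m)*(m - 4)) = 8*l^2 - 9*l*m + m^2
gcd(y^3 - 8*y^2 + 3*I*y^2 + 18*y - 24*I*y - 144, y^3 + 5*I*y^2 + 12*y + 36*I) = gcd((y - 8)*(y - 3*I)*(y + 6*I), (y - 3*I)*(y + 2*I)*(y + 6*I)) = y^2 + 3*I*y + 18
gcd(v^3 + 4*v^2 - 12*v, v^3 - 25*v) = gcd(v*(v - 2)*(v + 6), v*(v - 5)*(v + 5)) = v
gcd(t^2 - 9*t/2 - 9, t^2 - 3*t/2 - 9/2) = t + 3/2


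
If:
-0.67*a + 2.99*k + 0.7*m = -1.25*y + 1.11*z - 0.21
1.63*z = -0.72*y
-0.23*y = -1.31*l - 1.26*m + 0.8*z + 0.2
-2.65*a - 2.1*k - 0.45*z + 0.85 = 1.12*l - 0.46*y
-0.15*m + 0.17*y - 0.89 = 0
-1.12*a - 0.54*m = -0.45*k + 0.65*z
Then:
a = 1.38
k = -1.25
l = 1.84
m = -2.09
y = 3.39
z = -1.50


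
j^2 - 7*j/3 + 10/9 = (j - 5/3)*(j - 2/3)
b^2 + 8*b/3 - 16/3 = (b - 4/3)*(b + 4)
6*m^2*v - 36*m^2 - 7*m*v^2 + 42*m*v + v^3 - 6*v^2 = (-6*m + v)*(-m + v)*(v - 6)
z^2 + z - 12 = (z - 3)*(z + 4)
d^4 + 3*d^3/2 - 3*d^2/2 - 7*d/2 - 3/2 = (d - 3/2)*(d + 1)^3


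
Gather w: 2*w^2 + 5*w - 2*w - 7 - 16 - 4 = 2*w^2 + 3*w - 27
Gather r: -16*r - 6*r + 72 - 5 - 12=55 - 22*r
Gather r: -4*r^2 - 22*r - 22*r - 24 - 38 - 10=-4*r^2 - 44*r - 72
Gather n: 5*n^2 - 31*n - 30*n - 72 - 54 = 5*n^2 - 61*n - 126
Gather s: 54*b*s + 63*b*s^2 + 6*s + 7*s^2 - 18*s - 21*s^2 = s^2*(63*b - 14) + s*(54*b - 12)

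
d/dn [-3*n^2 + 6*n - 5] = 6 - 6*n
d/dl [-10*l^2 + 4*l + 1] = 4 - 20*l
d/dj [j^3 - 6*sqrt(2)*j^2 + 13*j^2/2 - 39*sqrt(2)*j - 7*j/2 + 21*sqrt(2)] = 3*j^2 - 12*sqrt(2)*j + 13*j - 39*sqrt(2) - 7/2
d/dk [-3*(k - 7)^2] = 42 - 6*k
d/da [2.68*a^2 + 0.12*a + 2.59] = 5.36*a + 0.12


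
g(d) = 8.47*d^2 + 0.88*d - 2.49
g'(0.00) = 0.88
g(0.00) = -2.49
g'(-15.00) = -253.22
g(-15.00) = 1890.06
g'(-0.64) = -9.96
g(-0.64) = 0.42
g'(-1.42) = -23.17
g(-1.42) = 13.34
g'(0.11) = 2.74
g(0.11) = -2.29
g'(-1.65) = -27.07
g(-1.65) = 19.12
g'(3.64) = 62.54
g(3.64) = 112.94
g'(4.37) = 74.91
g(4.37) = 163.11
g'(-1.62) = -26.56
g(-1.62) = 18.31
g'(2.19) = 37.98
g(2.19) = 40.06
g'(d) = 16.94*d + 0.88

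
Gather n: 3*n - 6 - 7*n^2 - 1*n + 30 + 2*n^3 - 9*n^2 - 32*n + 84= 2*n^3 - 16*n^2 - 30*n + 108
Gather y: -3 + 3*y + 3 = 3*y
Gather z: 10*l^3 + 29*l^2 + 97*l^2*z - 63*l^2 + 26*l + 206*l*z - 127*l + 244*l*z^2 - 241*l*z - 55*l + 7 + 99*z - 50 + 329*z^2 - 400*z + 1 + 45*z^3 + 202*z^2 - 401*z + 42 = 10*l^3 - 34*l^2 - 156*l + 45*z^3 + z^2*(244*l + 531) + z*(97*l^2 - 35*l - 702)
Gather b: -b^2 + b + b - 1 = -b^2 + 2*b - 1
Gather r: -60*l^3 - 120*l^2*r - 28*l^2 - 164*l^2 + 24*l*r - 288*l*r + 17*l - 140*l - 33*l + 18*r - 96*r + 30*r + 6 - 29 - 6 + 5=-60*l^3 - 192*l^2 - 156*l + r*(-120*l^2 - 264*l - 48) - 24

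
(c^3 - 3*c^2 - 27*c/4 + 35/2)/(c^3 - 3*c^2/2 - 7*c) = (c^2 + c/2 - 5)/(c*(c + 2))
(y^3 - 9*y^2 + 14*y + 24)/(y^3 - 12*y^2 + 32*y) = (y^2 - 5*y - 6)/(y*(y - 8))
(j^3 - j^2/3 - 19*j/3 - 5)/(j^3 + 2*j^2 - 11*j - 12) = (j + 5/3)/(j + 4)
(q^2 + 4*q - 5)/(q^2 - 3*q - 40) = (q - 1)/(q - 8)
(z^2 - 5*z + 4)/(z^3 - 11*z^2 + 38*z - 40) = (z - 1)/(z^2 - 7*z + 10)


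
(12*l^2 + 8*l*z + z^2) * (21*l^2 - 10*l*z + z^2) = 252*l^4 + 48*l^3*z - 47*l^2*z^2 - 2*l*z^3 + z^4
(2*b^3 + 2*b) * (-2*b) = -4*b^4 - 4*b^2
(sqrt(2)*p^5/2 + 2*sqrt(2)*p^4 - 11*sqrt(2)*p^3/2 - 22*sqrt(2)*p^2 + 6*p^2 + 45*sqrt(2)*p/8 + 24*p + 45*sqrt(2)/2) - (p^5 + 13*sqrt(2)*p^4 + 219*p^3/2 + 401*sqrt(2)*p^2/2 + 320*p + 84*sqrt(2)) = -p^5 + sqrt(2)*p^5/2 - 11*sqrt(2)*p^4 - 219*p^3/2 - 11*sqrt(2)*p^3/2 - 445*sqrt(2)*p^2/2 + 6*p^2 - 296*p + 45*sqrt(2)*p/8 - 123*sqrt(2)/2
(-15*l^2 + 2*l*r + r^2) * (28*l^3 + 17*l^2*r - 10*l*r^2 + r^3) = -420*l^5 - 199*l^4*r + 212*l^3*r^2 - 18*l^2*r^3 - 8*l*r^4 + r^5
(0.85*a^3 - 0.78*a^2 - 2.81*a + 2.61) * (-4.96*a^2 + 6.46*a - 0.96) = -4.216*a^5 + 9.3598*a^4 + 8.0828*a^3 - 30.3494*a^2 + 19.5582*a - 2.5056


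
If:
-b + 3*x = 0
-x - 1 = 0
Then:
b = -3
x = -1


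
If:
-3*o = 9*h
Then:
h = -o/3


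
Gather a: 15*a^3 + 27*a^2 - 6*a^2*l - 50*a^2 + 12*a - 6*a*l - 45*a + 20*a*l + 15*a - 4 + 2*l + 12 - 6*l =15*a^3 + a^2*(-6*l - 23) + a*(14*l - 18) - 4*l + 8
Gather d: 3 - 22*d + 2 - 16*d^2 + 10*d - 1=-16*d^2 - 12*d + 4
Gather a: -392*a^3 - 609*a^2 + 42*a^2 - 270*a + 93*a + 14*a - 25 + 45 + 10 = -392*a^3 - 567*a^2 - 163*a + 30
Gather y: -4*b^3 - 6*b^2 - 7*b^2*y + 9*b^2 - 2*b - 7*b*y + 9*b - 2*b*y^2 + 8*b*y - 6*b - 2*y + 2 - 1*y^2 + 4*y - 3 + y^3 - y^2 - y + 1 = -4*b^3 + 3*b^2 + b + y^3 + y^2*(-2*b - 2) + y*(-7*b^2 + b + 1)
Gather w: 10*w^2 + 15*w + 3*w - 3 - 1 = 10*w^2 + 18*w - 4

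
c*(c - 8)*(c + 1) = c^3 - 7*c^2 - 8*c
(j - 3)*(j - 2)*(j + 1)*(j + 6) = j^4 + 2*j^3 - 23*j^2 + 12*j + 36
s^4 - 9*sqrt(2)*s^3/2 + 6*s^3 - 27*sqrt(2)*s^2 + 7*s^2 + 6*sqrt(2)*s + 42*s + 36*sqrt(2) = (s + 6)*(s - 3*sqrt(2))*(s - 2*sqrt(2))*(s + sqrt(2)/2)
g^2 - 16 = (g - 4)*(g + 4)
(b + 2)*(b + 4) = b^2 + 6*b + 8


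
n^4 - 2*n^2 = n^2*(n - sqrt(2))*(n + sqrt(2))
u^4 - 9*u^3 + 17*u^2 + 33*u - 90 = (u - 5)*(u - 3)^2*(u + 2)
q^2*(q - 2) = q^3 - 2*q^2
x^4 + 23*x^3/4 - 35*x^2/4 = x^2*(x - 5/4)*(x + 7)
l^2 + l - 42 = (l - 6)*(l + 7)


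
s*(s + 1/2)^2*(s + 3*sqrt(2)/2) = s^4 + s^3 + 3*sqrt(2)*s^3/2 + s^2/4 + 3*sqrt(2)*s^2/2 + 3*sqrt(2)*s/8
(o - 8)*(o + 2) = o^2 - 6*o - 16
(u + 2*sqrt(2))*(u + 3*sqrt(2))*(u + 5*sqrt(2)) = u^3 + 10*sqrt(2)*u^2 + 62*u + 60*sqrt(2)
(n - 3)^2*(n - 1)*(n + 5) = n^4 - 2*n^3 - 20*n^2 + 66*n - 45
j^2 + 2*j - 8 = (j - 2)*(j + 4)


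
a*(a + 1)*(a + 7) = a^3 + 8*a^2 + 7*a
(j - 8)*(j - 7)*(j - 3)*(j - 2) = j^4 - 20*j^3 + 137*j^2 - 370*j + 336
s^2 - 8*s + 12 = (s - 6)*(s - 2)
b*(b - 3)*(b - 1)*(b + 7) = b^4 + 3*b^3 - 25*b^2 + 21*b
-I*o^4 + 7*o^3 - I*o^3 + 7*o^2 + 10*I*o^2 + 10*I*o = o*(o + 2*I)*(o + 5*I)*(-I*o - I)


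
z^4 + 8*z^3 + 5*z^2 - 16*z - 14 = (z + 1)*(z + 7)*(z - sqrt(2))*(z + sqrt(2))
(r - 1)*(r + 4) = r^2 + 3*r - 4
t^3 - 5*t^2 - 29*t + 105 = (t - 7)*(t - 3)*(t + 5)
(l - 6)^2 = l^2 - 12*l + 36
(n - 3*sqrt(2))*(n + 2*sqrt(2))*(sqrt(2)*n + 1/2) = sqrt(2)*n^3 - 3*n^2/2 - 25*sqrt(2)*n/2 - 6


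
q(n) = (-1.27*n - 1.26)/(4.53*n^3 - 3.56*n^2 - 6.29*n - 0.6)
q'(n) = (-1.27*n - 1.26)*(-13.59*n^2 + 7.12*n + 6.29)/(4.53*n^3 - 3.56*n^2 - 6.29*n - 0.6)^2 - 1.27/(4.53*n^3 - 3.56*n^2 - 6.29*n - 0.6)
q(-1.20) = -0.04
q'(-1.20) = 0.05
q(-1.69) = -0.04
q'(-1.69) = -0.02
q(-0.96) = 0.02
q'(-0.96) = 0.84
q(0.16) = 0.87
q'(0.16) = -2.92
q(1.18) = 0.50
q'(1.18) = 0.61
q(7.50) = -0.01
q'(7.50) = 0.00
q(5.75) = -0.01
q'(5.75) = 0.01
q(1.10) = 0.46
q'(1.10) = 0.40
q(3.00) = -0.07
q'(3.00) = 0.08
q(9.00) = -0.00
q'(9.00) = 0.00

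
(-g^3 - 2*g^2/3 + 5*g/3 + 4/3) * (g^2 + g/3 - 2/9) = -g^5 - g^4 + 5*g^3/3 + 55*g^2/27 + 2*g/27 - 8/27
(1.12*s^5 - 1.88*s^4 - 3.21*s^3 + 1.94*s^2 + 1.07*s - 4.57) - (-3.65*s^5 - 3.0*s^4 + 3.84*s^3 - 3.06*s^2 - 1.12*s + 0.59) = 4.77*s^5 + 1.12*s^4 - 7.05*s^3 + 5.0*s^2 + 2.19*s - 5.16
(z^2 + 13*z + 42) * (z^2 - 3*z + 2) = z^4 + 10*z^3 + 5*z^2 - 100*z + 84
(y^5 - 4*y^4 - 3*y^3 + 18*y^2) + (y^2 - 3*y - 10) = y^5 - 4*y^4 - 3*y^3 + 19*y^2 - 3*y - 10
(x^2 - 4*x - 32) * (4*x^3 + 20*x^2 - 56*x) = 4*x^5 + 4*x^4 - 264*x^3 - 416*x^2 + 1792*x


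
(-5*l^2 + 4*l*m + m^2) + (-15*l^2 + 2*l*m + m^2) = -20*l^2 + 6*l*m + 2*m^2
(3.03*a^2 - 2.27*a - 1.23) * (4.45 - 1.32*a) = -3.9996*a^3 + 16.4799*a^2 - 8.4779*a - 5.4735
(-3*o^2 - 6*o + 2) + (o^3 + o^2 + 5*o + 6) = o^3 - 2*o^2 - o + 8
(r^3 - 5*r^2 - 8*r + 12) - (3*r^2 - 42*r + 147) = r^3 - 8*r^2 + 34*r - 135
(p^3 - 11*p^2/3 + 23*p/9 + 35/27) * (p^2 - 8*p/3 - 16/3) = p^5 - 19*p^4/3 + 7*p^3 + 379*p^2/27 - 1384*p/81 - 560/81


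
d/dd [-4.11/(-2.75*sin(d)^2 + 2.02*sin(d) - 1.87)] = (8.3022 - 22.605*sin(d))*cos(d)/(2.75*sin(d)^2 - 2.02*sin(d) + 1.87)^2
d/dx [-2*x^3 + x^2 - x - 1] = -6*x^2 + 2*x - 1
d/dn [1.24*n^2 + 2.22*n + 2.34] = 2.48*n + 2.22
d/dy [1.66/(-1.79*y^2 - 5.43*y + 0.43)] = (5.9428*y + 9.0138)/(1.79*y^2 + 5.43*y - 0.43)^2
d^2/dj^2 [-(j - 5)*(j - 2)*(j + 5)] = 4 - 6*j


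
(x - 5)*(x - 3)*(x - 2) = x^3 - 10*x^2 + 31*x - 30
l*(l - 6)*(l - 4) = l^3 - 10*l^2 + 24*l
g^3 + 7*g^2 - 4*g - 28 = (g - 2)*(g + 2)*(g + 7)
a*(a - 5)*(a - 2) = a^3 - 7*a^2 + 10*a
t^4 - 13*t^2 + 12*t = t*(t - 3)*(t - 1)*(t + 4)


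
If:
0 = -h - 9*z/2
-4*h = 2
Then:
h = -1/2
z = 1/9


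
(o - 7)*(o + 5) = o^2 - 2*o - 35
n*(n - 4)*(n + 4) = n^3 - 16*n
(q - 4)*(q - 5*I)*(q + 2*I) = q^3 - 4*q^2 - 3*I*q^2 + 10*q + 12*I*q - 40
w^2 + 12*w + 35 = (w + 5)*(w + 7)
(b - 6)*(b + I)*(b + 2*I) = b^3 - 6*b^2 + 3*I*b^2 - 2*b - 18*I*b + 12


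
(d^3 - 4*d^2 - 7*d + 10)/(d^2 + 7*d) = (d^3 - 4*d^2 - 7*d + 10)/(d*(d + 7))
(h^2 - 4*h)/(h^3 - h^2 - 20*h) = (4 - h)/(-h^2 + h + 20)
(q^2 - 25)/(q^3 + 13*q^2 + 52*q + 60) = (q - 5)/(q^2 + 8*q + 12)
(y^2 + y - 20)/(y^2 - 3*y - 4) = (y + 5)/(y + 1)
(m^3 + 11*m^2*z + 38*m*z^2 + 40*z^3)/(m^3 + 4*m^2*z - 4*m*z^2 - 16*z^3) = (-m - 5*z)/(-m + 2*z)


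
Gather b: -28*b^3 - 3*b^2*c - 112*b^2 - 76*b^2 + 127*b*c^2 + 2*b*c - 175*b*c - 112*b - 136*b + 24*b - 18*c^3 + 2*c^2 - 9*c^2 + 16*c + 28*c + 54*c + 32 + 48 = -28*b^3 + b^2*(-3*c - 188) + b*(127*c^2 - 173*c - 224) - 18*c^3 - 7*c^2 + 98*c + 80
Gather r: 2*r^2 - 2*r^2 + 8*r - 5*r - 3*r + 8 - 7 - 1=0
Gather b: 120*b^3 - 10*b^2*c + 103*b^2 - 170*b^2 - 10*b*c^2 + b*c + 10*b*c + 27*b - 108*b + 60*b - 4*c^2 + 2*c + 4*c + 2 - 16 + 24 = 120*b^3 + b^2*(-10*c - 67) + b*(-10*c^2 + 11*c - 21) - 4*c^2 + 6*c + 10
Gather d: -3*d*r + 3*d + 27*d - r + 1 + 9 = d*(30 - 3*r) - r + 10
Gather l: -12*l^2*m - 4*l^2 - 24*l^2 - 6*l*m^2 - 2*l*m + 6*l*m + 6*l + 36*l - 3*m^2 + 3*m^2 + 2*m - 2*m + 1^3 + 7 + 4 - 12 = l^2*(-12*m - 28) + l*(-6*m^2 + 4*m + 42)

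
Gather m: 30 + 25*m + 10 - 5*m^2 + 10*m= -5*m^2 + 35*m + 40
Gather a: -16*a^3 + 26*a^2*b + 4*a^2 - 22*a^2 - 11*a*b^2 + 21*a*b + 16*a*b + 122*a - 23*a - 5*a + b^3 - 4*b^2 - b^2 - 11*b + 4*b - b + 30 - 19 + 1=-16*a^3 + a^2*(26*b - 18) + a*(-11*b^2 + 37*b + 94) + b^3 - 5*b^2 - 8*b + 12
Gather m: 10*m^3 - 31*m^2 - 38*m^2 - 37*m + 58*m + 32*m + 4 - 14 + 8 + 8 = 10*m^3 - 69*m^2 + 53*m + 6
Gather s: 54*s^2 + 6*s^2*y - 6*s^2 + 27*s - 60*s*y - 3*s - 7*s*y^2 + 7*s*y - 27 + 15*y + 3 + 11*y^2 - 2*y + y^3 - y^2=s^2*(6*y + 48) + s*(-7*y^2 - 53*y + 24) + y^3 + 10*y^2 + 13*y - 24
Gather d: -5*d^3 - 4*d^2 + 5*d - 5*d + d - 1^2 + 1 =-5*d^3 - 4*d^2 + d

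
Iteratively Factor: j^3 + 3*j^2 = (j)*(j^2 + 3*j) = j^2*(j + 3)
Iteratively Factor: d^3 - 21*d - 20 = (d + 4)*(d^2 - 4*d - 5) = (d - 5)*(d + 4)*(d + 1)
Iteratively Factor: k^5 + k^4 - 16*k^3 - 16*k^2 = (k)*(k^4 + k^3 - 16*k^2 - 16*k) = k*(k + 1)*(k^3 - 16*k) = k^2*(k + 1)*(k^2 - 16) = k^2*(k + 1)*(k + 4)*(k - 4)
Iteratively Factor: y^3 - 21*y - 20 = (y + 4)*(y^2 - 4*y - 5) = (y + 1)*(y + 4)*(y - 5)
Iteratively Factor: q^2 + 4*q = (q)*(q + 4)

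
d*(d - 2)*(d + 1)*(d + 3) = d^4 + 2*d^3 - 5*d^2 - 6*d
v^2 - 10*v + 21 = (v - 7)*(v - 3)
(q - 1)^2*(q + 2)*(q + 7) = q^4 + 7*q^3 - 3*q^2 - 19*q + 14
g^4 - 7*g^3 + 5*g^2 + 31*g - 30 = (g - 5)*(g - 3)*(g - 1)*(g + 2)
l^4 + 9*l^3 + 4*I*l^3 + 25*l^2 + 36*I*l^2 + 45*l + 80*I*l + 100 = (l + 4)*(l + 5)*(l - I)*(l + 5*I)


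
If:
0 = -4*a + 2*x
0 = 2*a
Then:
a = 0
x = 0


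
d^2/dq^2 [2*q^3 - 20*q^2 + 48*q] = 12*q - 40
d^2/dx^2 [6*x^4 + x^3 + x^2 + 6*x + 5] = 72*x^2 + 6*x + 2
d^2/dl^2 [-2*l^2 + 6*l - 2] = -4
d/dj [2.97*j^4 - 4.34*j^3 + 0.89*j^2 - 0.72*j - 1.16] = 11.88*j^3 - 13.02*j^2 + 1.78*j - 0.72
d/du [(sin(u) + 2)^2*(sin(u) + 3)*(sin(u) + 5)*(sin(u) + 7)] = (5*sin(u)^4 + 76*sin(u)^3 + 405*sin(u)^2 + 898*sin(u) + 704)*cos(u)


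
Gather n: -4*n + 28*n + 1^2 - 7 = 24*n - 6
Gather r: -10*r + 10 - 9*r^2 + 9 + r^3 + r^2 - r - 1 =r^3 - 8*r^2 - 11*r + 18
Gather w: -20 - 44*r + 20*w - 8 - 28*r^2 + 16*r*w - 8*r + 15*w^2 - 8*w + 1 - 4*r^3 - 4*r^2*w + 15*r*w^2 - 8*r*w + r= -4*r^3 - 28*r^2 - 51*r + w^2*(15*r + 15) + w*(-4*r^2 + 8*r + 12) - 27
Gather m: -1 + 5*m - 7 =5*m - 8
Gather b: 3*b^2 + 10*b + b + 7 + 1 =3*b^2 + 11*b + 8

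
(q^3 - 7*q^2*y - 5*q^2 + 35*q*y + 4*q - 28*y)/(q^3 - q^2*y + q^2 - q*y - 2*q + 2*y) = (-q^2 + 7*q*y + 4*q - 28*y)/(-q^2 + q*y - 2*q + 2*y)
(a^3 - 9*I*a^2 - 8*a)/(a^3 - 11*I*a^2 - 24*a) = (a - I)/(a - 3*I)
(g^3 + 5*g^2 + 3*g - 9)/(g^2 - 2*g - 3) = (-g^3 - 5*g^2 - 3*g + 9)/(-g^2 + 2*g + 3)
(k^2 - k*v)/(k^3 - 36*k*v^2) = (k - v)/(k^2 - 36*v^2)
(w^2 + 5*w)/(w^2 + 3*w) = (w + 5)/(w + 3)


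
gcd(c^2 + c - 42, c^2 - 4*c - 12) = c - 6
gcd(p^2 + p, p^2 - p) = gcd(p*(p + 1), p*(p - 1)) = p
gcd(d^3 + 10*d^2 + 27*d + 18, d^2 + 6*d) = d + 6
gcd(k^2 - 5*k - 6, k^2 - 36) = k - 6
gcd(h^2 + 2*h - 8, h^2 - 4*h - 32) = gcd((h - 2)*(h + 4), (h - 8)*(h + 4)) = h + 4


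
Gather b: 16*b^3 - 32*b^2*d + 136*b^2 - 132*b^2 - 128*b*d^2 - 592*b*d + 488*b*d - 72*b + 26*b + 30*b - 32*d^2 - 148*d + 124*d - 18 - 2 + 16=16*b^3 + b^2*(4 - 32*d) + b*(-128*d^2 - 104*d - 16) - 32*d^2 - 24*d - 4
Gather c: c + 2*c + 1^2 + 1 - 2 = 3*c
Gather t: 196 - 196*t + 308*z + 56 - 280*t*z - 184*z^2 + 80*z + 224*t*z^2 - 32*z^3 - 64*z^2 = t*(224*z^2 - 280*z - 196) - 32*z^3 - 248*z^2 + 388*z + 252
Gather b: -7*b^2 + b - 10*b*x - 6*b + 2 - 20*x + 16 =-7*b^2 + b*(-10*x - 5) - 20*x + 18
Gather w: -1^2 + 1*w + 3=w + 2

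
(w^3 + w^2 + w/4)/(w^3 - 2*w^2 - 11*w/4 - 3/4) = w/(w - 3)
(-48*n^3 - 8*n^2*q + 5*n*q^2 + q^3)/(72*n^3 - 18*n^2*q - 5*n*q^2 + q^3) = (4*n + q)/(-6*n + q)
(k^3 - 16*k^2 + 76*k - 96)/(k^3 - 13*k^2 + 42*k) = (k^2 - 10*k + 16)/(k*(k - 7))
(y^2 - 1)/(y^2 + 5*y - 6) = (y + 1)/(y + 6)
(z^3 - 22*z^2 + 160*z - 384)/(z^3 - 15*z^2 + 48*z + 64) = (z - 6)/(z + 1)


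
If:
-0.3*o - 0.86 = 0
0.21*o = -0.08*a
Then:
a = 7.52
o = -2.87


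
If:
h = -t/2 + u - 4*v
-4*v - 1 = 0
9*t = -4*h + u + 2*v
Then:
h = 17*u/14 + 37/28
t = -3*u/7 - 9/14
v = -1/4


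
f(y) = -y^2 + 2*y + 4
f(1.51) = 4.74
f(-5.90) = -42.61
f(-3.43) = -14.62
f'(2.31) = -2.62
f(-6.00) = -44.00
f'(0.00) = 2.00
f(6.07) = -20.70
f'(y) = 2 - 2*y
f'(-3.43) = 8.86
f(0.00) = 4.00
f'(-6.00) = 14.00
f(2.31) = 3.28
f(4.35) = -6.22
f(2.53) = 2.66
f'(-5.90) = 13.80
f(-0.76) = 1.90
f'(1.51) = -1.02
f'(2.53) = -3.06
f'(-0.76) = 3.52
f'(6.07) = -10.14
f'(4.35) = -6.70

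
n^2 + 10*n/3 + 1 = (n + 1/3)*(n + 3)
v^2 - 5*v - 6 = (v - 6)*(v + 1)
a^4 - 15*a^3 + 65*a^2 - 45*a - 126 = (a - 7)*(a - 6)*(a - 3)*(a + 1)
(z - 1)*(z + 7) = z^2 + 6*z - 7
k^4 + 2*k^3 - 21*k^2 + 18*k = k*(k - 3)*(k - 1)*(k + 6)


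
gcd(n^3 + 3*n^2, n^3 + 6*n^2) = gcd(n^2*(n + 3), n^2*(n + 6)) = n^2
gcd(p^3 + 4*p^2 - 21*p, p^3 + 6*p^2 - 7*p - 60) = p - 3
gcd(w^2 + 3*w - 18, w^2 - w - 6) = w - 3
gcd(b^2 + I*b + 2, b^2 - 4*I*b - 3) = b - I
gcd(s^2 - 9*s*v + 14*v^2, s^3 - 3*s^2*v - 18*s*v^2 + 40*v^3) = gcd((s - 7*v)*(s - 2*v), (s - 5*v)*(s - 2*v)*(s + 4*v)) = s - 2*v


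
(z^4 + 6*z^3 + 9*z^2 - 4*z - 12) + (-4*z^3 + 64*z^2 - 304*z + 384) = z^4 + 2*z^3 + 73*z^2 - 308*z + 372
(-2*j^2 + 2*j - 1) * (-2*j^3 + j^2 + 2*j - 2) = 4*j^5 - 6*j^4 + 7*j^2 - 6*j + 2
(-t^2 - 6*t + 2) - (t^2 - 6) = -2*t^2 - 6*t + 8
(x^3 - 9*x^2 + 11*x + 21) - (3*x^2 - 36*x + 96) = x^3 - 12*x^2 + 47*x - 75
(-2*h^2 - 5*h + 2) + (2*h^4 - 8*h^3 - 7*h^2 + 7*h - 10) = 2*h^4 - 8*h^3 - 9*h^2 + 2*h - 8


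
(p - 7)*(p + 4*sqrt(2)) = p^2 - 7*p + 4*sqrt(2)*p - 28*sqrt(2)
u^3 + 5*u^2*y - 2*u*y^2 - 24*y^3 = (u - 2*y)*(u + 3*y)*(u + 4*y)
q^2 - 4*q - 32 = (q - 8)*(q + 4)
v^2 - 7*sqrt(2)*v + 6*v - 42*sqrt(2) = (v + 6)*(v - 7*sqrt(2))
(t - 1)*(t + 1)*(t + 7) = t^3 + 7*t^2 - t - 7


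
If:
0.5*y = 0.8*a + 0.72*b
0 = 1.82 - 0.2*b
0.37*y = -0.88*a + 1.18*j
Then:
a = 0.625*y - 8.19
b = 9.10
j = 0.779661016949153*y - 6.10779661016949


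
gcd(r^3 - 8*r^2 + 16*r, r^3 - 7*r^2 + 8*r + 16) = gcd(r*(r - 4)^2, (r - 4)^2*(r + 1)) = r^2 - 8*r + 16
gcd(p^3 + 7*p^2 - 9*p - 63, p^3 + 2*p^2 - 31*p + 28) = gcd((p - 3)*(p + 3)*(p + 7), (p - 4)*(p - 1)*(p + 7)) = p + 7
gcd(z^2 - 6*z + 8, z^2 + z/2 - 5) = z - 2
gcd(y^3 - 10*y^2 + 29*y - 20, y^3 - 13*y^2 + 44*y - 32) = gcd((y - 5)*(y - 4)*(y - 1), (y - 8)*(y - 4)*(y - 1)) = y^2 - 5*y + 4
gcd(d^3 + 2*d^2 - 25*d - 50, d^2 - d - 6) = d + 2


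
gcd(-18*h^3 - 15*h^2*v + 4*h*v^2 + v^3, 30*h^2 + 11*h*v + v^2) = 6*h + v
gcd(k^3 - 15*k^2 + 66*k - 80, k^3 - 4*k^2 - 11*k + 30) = k^2 - 7*k + 10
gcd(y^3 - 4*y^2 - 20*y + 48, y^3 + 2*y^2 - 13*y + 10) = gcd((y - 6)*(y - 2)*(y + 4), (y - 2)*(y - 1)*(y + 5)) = y - 2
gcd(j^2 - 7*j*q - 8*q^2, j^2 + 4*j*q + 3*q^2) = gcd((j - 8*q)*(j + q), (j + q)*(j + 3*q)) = j + q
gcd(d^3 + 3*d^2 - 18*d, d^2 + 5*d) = d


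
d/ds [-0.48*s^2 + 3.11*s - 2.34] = 3.11 - 0.96*s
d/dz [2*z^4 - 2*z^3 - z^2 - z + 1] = 8*z^3 - 6*z^2 - 2*z - 1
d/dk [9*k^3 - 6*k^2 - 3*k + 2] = 27*k^2 - 12*k - 3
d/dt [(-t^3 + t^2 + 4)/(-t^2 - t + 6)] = (t^2 + 6*t + 1)/(t^2 + 6*t + 9)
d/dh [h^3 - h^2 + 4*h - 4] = 3*h^2 - 2*h + 4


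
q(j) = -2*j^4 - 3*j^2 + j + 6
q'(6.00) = -1763.00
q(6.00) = -2688.00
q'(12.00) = -13895.00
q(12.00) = -41886.00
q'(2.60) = -155.21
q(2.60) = -103.08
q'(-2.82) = 197.33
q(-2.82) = -147.16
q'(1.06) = -14.89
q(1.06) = 1.16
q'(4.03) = -546.79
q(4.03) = -566.23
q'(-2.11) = 88.81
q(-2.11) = -49.11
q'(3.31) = -308.98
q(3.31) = -263.63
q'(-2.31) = 113.47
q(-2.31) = -69.27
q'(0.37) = -1.63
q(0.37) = 5.92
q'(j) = -8*j^3 - 6*j + 1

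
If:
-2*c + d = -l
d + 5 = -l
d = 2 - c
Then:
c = -5/2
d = 9/2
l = -19/2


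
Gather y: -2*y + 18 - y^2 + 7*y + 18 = -y^2 + 5*y + 36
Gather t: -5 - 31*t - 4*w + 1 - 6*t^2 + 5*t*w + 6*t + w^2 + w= -6*t^2 + t*(5*w - 25) + w^2 - 3*w - 4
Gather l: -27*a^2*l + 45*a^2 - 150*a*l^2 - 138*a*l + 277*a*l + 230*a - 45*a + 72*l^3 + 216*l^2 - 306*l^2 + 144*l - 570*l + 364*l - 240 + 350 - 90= 45*a^2 + 185*a + 72*l^3 + l^2*(-150*a - 90) + l*(-27*a^2 + 139*a - 62) + 20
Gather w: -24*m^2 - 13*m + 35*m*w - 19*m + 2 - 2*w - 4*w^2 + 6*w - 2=-24*m^2 - 32*m - 4*w^2 + w*(35*m + 4)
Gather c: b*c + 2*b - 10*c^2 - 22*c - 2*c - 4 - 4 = 2*b - 10*c^2 + c*(b - 24) - 8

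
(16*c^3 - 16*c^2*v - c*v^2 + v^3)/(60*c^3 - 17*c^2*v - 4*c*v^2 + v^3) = (4*c^2 - 5*c*v + v^2)/(15*c^2 - 8*c*v + v^2)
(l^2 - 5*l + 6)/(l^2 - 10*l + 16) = (l - 3)/(l - 8)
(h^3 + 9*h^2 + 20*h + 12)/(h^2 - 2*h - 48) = (h^2 + 3*h + 2)/(h - 8)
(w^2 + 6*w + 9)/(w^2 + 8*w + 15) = (w + 3)/(w + 5)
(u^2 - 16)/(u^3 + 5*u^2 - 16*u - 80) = 1/(u + 5)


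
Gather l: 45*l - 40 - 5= 45*l - 45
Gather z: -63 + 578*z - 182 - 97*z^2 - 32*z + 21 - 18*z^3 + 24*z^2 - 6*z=-18*z^3 - 73*z^2 + 540*z - 224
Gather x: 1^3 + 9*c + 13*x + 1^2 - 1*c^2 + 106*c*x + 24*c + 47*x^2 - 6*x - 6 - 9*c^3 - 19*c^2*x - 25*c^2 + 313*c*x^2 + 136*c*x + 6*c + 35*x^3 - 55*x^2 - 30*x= -9*c^3 - 26*c^2 + 39*c + 35*x^3 + x^2*(313*c - 8) + x*(-19*c^2 + 242*c - 23) - 4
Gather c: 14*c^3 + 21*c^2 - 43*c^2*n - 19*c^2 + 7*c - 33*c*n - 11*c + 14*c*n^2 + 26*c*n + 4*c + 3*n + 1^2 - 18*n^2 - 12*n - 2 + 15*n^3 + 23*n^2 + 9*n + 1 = 14*c^3 + c^2*(2 - 43*n) + c*(14*n^2 - 7*n) + 15*n^3 + 5*n^2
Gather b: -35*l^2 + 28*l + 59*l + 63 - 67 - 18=-35*l^2 + 87*l - 22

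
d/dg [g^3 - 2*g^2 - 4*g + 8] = 3*g^2 - 4*g - 4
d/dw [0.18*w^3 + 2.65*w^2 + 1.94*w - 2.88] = 0.54*w^2 + 5.3*w + 1.94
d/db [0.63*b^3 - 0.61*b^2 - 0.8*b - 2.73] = 1.89*b^2 - 1.22*b - 0.8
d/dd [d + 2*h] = 1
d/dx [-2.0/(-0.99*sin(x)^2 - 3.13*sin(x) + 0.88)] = -(3.96*sin(x) + 6.26)*cos(x)/(0.99*sin(x)^2 + 3.13*sin(x) - 0.88)^2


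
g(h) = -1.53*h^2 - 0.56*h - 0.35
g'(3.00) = -9.74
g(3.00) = -15.80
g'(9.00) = -28.10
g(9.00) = -129.32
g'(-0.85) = 2.04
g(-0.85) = -0.98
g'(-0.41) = 0.69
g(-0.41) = -0.38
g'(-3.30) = 9.54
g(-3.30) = -15.16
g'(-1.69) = 4.61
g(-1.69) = -3.77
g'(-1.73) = 4.73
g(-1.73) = -3.96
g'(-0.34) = 0.48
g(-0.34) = -0.34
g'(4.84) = -15.37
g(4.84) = -38.90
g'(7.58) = -23.75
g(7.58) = -92.50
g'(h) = -3.06*h - 0.56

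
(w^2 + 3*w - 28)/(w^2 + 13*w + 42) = (w - 4)/(w + 6)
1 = 1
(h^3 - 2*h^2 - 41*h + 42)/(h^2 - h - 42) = h - 1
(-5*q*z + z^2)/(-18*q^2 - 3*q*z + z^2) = z*(5*q - z)/(18*q^2 + 3*q*z - z^2)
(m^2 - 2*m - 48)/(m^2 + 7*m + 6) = (m - 8)/(m + 1)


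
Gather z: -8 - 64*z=-64*z - 8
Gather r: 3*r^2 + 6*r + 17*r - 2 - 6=3*r^2 + 23*r - 8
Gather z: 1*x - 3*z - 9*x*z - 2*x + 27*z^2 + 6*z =-x + 27*z^2 + z*(3 - 9*x)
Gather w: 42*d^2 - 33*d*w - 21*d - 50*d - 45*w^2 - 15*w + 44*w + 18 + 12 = 42*d^2 - 71*d - 45*w^2 + w*(29 - 33*d) + 30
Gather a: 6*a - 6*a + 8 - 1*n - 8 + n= 0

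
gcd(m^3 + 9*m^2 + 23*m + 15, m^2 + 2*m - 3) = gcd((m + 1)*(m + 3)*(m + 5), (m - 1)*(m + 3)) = m + 3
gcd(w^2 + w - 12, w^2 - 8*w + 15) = w - 3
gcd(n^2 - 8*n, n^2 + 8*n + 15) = 1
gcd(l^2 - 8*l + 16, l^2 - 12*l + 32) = l - 4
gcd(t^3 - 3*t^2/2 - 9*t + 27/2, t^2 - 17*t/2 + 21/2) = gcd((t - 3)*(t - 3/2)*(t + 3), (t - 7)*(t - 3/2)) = t - 3/2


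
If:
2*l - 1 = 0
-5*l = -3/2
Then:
No Solution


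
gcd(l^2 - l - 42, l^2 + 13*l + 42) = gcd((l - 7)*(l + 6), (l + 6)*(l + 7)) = l + 6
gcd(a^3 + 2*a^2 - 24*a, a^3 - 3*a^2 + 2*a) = a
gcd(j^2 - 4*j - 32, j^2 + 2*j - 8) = j + 4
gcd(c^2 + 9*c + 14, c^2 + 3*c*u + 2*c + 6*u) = c + 2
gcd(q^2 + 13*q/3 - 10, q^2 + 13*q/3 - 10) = q^2 + 13*q/3 - 10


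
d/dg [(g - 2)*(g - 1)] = 2*g - 3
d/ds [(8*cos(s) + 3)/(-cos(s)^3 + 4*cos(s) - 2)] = 4*(103*sin(s) - 16*sin(2*s) - 9*sin(3*s) - 8*sin(4*s))/(13*cos(s) - cos(3*s) - 8)^2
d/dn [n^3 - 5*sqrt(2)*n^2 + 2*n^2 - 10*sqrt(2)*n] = 3*n^2 - 10*sqrt(2)*n + 4*n - 10*sqrt(2)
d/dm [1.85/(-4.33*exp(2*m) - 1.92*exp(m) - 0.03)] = (16.021*exp(m) + 3.552)*exp(m)/(4.33*exp(2*m) + 1.92*exp(m) + 0.03)^2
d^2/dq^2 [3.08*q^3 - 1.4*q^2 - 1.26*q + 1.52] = 18.48*q - 2.8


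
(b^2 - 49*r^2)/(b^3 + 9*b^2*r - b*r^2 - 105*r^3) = (-b + 7*r)/(-b^2 - 2*b*r + 15*r^2)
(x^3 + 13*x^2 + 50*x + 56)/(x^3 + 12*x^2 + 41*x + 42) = (x + 4)/(x + 3)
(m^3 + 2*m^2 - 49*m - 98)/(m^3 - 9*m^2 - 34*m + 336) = (m^2 + 9*m + 14)/(m^2 - 2*m - 48)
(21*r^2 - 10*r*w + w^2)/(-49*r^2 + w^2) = (-3*r + w)/(7*r + w)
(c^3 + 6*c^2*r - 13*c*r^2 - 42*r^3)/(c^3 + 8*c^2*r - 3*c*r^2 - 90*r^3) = (c^2 + 9*c*r + 14*r^2)/(c^2 + 11*c*r + 30*r^2)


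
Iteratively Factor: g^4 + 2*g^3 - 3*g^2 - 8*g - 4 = (g + 1)*(g^3 + g^2 - 4*g - 4) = (g + 1)*(g + 2)*(g^2 - g - 2) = (g - 2)*(g + 1)*(g + 2)*(g + 1)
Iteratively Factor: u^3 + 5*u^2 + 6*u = (u + 3)*(u^2 + 2*u) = u*(u + 3)*(u + 2)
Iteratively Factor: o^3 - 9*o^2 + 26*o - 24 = (o - 2)*(o^2 - 7*o + 12) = (o - 4)*(o - 2)*(o - 3)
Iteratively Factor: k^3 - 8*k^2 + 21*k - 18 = (k - 2)*(k^2 - 6*k + 9) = (k - 3)*(k - 2)*(k - 3)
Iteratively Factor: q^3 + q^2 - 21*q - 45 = (q + 3)*(q^2 - 2*q - 15) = (q + 3)^2*(q - 5)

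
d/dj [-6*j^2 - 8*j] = -12*j - 8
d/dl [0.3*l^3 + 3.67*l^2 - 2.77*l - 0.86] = 0.9*l^2 + 7.34*l - 2.77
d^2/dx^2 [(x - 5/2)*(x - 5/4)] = 2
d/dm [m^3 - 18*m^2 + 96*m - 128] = 3*m^2 - 36*m + 96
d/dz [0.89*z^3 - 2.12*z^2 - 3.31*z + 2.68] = 2.67*z^2 - 4.24*z - 3.31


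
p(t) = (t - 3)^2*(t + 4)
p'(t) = (t - 3)^2 + (t + 4)*(2*t - 6) = (t - 3)*(3*t + 5)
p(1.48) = 12.66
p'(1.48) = -14.35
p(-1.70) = 50.81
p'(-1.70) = 0.47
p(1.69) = 9.76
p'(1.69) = -13.19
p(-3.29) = 28.09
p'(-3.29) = 30.63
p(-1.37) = 50.22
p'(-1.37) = -3.89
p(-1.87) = 50.52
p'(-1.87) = 2.97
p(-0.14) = 38.06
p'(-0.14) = -14.38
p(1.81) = 8.23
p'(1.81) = -12.41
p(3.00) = 0.00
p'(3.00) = 0.00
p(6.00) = 90.00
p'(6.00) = 69.00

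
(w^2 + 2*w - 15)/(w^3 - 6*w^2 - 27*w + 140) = (w - 3)/(w^2 - 11*w + 28)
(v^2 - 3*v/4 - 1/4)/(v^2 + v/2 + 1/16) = 4*(v - 1)/(4*v + 1)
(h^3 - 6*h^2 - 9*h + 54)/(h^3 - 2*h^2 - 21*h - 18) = (h - 3)/(h + 1)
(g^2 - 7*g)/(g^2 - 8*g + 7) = g/(g - 1)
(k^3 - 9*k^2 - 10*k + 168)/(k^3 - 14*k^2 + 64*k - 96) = (k^2 - 3*k - 28)/(k^2 - 8*k + 16)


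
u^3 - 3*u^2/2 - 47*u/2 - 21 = (u - 6)*(u + 1)*(u + 7/2)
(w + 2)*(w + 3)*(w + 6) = w^3 + 11*w^2 + 36*w + 36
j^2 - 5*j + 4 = (j - 4)*(j - 1)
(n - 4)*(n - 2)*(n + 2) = n^3 - 4*n^2 - 4*n + 16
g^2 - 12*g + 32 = (g - 8)*(g - 4)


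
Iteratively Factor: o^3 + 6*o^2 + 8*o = (o + 4)*(o^2 + 2*o) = (o + 2)*(o + 4)*(o)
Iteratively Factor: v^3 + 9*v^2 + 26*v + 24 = (v + 2)*(v^2 + 7*v + 12) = (v + 2)*(v + 4)*(v + 3)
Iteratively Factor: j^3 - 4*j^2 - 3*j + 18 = (j - 3)*(j^2 - j - 6) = (j - 3)*(j + 2)*(j - 3)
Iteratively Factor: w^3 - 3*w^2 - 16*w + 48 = (w - 3)*(w^2 - 16) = (w - 3)*(w + 4)*(w - 4)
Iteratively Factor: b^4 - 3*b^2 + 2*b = (b - 1)*(b^3 + b^2 - 2*b) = b*(b - 1)*(b^2 + b - 2) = b*(b - 1)^2*(b + 2)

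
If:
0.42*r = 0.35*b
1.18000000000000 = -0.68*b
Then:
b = -1.74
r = -1.45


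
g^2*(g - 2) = g^3 - 2*g^2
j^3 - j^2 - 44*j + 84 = (j - 6)*(j - 2)*(j + 7)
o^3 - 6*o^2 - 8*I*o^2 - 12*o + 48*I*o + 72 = (o - 6)*(o - 6*I)*(o - 2*I)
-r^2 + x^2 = (-r + x)*(r + x)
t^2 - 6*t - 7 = (t - 7)*(t + 1)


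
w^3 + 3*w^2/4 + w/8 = w*(w + 1/4)*(w + 1/2)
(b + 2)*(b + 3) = b^2 + 5*b + 6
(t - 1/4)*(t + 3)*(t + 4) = t^3 + 27*t^2/4 + 41*t/4 - 3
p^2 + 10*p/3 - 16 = (p - 8/3)*(p + 6)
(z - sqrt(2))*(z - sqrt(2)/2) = z^2 - 3*sqrt(2)*z/2 + 1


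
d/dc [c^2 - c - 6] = 2*c - 1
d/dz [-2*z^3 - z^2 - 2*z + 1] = -6*z^2 - 2*z - 2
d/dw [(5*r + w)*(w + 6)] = 5*r + 2*w + 6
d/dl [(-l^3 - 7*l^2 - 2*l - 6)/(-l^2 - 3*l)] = (l^4 + 6*l^3 + 19*l^2 - 12*l - 18)/(l^2*(l^2 + 6*l + 9))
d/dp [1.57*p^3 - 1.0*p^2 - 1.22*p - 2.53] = 4.71*p^2 - 2.0*p - 1.22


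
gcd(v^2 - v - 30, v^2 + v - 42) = v - 6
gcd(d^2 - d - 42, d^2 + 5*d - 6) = d + 6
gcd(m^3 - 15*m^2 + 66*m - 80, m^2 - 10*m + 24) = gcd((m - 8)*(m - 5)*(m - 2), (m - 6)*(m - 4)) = 1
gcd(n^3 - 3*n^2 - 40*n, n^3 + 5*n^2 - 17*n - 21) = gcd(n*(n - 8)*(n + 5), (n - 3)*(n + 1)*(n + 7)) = 1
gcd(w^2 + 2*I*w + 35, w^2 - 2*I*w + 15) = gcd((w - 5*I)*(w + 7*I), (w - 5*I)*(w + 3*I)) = w - 5*I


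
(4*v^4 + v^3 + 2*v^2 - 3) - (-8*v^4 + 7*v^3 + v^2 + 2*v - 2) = 12*v^4 - 6*v^3 + v^2 - 2*v - 1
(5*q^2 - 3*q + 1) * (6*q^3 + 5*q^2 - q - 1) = 30*q^5 + 7*q^4 - 14*q^3 + 3*q^2 + 2*q - 1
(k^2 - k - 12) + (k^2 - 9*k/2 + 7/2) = 2*k^2 - 11*k/2 - 17/2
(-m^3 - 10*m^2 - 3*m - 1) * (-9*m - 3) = 9*m^4 + 93*m^3 + 57*m^2 + 18*m + 3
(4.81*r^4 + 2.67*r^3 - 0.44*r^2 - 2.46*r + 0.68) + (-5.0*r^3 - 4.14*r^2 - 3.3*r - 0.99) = 4.81*r^4 - 2.33*r^3 - 4.58*r^2 - 5.76*r - 0.31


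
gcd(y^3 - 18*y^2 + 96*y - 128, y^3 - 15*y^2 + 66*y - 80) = y^2 - 10*y + 16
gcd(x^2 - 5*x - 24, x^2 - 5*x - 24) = x^2 - 5*x - 24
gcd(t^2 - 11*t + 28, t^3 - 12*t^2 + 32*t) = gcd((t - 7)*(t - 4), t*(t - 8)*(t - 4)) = t - 4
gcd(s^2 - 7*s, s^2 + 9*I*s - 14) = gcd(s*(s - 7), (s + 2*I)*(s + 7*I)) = 1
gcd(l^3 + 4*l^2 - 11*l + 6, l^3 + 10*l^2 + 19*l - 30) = l^2 + 5*l - 6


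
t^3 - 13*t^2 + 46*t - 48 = (t - 8)*(t - 3)*(t - 2)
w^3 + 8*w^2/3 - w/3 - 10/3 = (w - 1)*(w + 5/3)*(w + 2)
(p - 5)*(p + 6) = p^2 + p - 30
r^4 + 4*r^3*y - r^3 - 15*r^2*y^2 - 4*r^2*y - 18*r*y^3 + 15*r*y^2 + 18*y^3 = (r - 1)*(r - 3*y)*(r + y)*(r + 6*y)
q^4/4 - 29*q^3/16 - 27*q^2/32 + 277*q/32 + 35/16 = (q/4 + 1/2)*(q - 7)*(q - 5/2)*(q + 1/4)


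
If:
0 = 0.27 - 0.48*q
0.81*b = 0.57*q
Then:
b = 0.40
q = 0.56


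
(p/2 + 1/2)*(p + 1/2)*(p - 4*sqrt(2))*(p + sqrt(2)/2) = p^4/2 - 7*sqrt(2)*p^3/4 + 3*p^3/4 - 21*sqrt(2)*p^2/8 - 7*p^2/4 - 3*p - 7*sqrt(2)*p/8 - 1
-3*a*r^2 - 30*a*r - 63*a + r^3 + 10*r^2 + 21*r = (-3*a + r)*(r + 3)*(r + 7)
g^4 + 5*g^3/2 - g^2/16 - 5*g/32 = g*(g - 1/4)*(g + 1/4)*(g + 5/2)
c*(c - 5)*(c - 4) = c^3 - 9*c^2 + 20*c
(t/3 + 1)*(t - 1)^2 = t^3/3 + t^2/3 - 5*t/3 + 1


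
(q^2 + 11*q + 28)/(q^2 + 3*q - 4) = (q + 7)/(q - 1)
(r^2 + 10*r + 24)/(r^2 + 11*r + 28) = (r + 6)/(r + 7)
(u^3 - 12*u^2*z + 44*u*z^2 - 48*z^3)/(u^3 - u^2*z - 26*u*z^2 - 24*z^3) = (u^2 - 6*u*z + 8*z^2)/(u^2 + 5*u*z + 4*z^2)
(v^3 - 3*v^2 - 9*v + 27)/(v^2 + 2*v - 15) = (v^2 - 9)/(v + 5)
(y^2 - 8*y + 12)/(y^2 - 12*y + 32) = (y^2 - 8*y + 12)/(y^2 - 12*y + 32)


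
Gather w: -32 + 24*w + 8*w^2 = 8*w^2 + 24*w - 32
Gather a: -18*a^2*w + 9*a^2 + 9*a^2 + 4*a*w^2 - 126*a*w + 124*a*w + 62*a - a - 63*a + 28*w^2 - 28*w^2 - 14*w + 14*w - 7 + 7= a^2*(18 - 18*w) + a*(4*w^2 - 2*w - 2)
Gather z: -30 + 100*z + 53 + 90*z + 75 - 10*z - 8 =180*z + 90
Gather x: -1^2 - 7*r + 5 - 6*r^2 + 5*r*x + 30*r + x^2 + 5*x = -6*r^2 + 23*r + x^2 + x*(5*r + 5) + 4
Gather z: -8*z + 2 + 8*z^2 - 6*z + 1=8*z^2 - 14*z + 3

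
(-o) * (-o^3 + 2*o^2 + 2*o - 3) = o^4 - 2*o^3 - 2*o^2 + 3*o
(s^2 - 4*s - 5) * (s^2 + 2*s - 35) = s^4 - 2*s^3 - 48*s^2 + 130*s + 175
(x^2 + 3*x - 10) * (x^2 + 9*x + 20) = x^4 + 12*x^3 + 37*x^2 - 30*x - 200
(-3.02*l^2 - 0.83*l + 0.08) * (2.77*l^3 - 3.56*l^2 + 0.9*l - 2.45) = -8.3654*l^5 + 8.4521*l^4 + 0.4584*l^3 + 6.3672*l^2 + 2.1055*l - 0.196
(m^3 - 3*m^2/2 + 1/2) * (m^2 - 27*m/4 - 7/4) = m^5 - 33*m^4/4 + 67*m^3/8 + 25*m^2/8 - 27*m/8 - 7/8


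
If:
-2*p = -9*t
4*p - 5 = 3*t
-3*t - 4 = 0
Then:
No Solution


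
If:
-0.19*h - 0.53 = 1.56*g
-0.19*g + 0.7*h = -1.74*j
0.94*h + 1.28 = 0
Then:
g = -0.17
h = -1.36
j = 0.53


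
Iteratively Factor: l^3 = (l)*(l^2) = l^2*(l)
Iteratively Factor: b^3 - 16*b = (b - 4)*(b^2 + 4*b) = (b - 4)*(b + 4)*(b)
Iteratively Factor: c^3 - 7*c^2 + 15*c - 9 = (c - 1)*(c^2 - 6*c + 9) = (c - 3)*(c - 1)*(c - 3)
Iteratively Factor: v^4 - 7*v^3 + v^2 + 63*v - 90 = (v + 3)*(v^3 - 10*v^2 + 31*v - 30) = (v - 3)*(v + 3)*(v^2 - 7*v + 10) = (v - 5)*(v - 3)*(v + 3)*(v - 2)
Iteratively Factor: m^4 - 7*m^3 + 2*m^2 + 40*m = (m - 5)*(m^3 - 2*m^2 - 8*m) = (m - 5)*(m + 2)*(m^2 - 4*m) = (m - 5)*(m - 4)*(m + 2)*(m)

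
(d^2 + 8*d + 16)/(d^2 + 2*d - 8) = (d + 4)/(d - 2)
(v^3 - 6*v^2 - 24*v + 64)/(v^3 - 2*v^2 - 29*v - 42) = (-v^3 + 6*v^2 + 24*v - 64)/(-v^3 + 2*v^2 + 29*v + 42)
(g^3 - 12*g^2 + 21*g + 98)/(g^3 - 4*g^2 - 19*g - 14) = (g - 7)/(g + 1)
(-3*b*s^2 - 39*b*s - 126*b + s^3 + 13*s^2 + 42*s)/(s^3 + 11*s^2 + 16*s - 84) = (-3*b + s)/(s - 2)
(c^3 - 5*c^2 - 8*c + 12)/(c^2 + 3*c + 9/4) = 4*(c^3 - 5*c^2 - 8*c + 12)/(4*c^2 + 12*c + 9)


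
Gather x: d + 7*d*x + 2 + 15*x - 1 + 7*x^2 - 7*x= d + 7*x^2 + x*(7*d + 8) + 1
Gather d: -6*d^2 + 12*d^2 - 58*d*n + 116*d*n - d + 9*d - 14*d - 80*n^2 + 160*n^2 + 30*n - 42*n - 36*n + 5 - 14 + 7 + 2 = 6*d^2 + d*(58*n - 6) + 80*n^2 - 48*n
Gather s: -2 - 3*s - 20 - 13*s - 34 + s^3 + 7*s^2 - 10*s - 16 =s^3 + 7*s^2 - 26*s - 72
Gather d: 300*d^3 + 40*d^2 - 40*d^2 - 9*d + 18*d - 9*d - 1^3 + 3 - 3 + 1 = 300*d^3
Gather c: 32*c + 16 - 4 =32*c + 12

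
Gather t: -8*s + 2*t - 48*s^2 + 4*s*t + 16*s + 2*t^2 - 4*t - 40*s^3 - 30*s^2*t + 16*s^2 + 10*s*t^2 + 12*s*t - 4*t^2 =-40*s^3 - 32*s^2 + 8*s + t^2*(10*s - 2) + t*(-30*s^2 + 16*s - 2)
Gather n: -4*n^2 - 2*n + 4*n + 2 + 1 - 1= -4*n^2 + 2*n + 2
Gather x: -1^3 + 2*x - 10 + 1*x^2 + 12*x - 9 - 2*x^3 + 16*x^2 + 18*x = -2*x^3 + 17*x^2 + 32*x - 20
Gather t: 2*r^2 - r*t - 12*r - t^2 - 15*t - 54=2*r^2 - 12*r - t^2 + t*(-r - 15) - 54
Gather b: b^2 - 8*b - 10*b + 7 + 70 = b^2 - 18*b + 77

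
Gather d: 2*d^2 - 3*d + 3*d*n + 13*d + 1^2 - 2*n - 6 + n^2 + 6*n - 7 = 2*d^2 + d*(3*n + 10) + n^2 + 4*n - 12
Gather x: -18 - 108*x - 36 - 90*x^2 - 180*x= -90*x^2 - 288*x - 54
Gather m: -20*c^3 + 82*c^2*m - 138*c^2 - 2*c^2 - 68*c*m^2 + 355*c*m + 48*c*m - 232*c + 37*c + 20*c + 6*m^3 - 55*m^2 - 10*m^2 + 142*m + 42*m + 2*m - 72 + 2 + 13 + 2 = -20*c^3 - 140*c^2 - 175*c + 6*m^3 + m^2*(-68*c - 65) + m*(82*c^2 + 403*c + 186) - 55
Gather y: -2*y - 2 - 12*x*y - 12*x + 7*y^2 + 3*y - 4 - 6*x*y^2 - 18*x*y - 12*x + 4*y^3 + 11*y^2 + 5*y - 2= -24*x + 4*y^3 + y^2*(18 - 6*x) + y*(6 - 30*x) - 8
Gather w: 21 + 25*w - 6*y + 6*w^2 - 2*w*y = 6*w^2 + w*(25 - 2*y) - 6*y + 21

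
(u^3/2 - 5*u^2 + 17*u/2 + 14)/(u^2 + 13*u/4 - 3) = 2*(u^3 - 10*u^2 + 17*u + 28)/(4*u^2 + 13*u - 12)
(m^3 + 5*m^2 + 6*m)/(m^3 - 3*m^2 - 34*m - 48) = m/(m - 8)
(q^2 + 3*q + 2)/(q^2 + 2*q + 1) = (q + 2)/(q + 1)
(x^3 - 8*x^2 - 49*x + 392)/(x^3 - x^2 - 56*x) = (x - 7)/x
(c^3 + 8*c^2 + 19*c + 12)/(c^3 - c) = (c^2 + 7*c + 12)/(c*(c - 1))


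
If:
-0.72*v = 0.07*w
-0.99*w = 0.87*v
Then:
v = 0.00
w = 0.00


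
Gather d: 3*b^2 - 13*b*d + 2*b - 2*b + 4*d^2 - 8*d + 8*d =3*b^2 - 13*b*d + 4*d^2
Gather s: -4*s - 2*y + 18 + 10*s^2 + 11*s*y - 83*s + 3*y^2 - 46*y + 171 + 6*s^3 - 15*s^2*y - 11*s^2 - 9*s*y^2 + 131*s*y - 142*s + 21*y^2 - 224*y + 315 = 6*s^3 + s^2*(-15*y - 1) + s*(-9*y^2 + 142*y - 229) + 24*y^2 - 272*y + 504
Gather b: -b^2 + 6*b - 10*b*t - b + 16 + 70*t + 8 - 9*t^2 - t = -b^2 + b*(5 - 10*t) - 9*t^2 + 69*t + 24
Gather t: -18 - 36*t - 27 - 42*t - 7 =-78*t - 52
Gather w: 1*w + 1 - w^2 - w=1 - w^2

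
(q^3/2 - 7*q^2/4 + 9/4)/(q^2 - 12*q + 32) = (2*q^3 - 7*q^2 + 9)/(4*(q^2 - 12*q + 32))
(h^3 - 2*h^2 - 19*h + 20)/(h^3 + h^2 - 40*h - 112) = (h^2 - 6*h + 5)/(h^2 - 3*h - 28)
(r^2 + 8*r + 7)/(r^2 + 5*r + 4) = (r + 7)/(r + 4)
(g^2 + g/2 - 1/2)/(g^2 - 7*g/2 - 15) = (-2*g^2 - g + 1)/(-2*g^2 + 7*g + 30)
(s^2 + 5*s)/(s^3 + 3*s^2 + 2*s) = (s + 5)/(s^2 + 3*s + 2)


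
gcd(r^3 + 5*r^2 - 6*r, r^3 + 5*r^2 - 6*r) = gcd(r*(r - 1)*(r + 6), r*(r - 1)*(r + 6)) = r^3 + 5*r^2 - 6*r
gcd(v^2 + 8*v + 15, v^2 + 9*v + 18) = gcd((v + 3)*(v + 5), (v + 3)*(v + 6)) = v + 3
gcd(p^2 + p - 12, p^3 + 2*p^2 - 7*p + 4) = p + 4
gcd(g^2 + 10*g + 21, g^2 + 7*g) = g + 7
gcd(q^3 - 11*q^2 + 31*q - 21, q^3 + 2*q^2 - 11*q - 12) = q - 3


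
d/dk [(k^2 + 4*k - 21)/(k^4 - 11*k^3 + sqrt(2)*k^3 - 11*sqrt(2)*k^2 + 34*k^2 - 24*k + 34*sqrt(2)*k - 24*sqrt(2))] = (2*(k + 2)*(k^4 - 11*k^3 + sqrt(2)*k^3 - 11*sqrt(2)*k^2 + 34*k^2 - 24*k + 34*sqrt(2)*k - 24*sqrt(2)) - (k^2 + 4*k - 21)*(4*k^3 - 33*k^2 + 3*sqrt(2)*k^2 - 22*sqrt(2)*k + 68*k - 24 + 34*sqrt(2)))/(k^4 - 11*k^3 + sqrt(2)*k^3 - 11*sqrt(2)*k^2 + 34*k^2 - 24*k + 34*sqrt(2)*k - 24*sqrt(2))^2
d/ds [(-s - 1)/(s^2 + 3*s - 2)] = (-s^2 - 3*s + (s + 1)*(2*s + 3) + 2)/(s^2 + 3*s - 2)^2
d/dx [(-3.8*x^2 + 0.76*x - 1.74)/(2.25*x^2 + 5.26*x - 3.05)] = (-21.698*x^2 + 31.01*x + 6.8344)/(5.0625*x^4 + 23.67*x^3 + 13.9426*x^2 - 32.086*x + 9.3025)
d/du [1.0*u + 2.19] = 1.00000000000000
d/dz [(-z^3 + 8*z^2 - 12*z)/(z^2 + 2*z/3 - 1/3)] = 3*(-3*z^4 - 4*z^3 + 55*z^2 - 16*z + 12)/(9*z^4 + 12*z^3 - 2*z^2 - 4*z + 1)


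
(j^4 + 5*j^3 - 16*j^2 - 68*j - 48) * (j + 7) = j^5 + 12*j^4 + 19*j^3 - 180*j^2 - 524*j - 336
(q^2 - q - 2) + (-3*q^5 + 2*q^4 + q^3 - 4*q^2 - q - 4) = -3*q^5 + 2*q^4 + q^3 - 3*q^2 - 2*q - 6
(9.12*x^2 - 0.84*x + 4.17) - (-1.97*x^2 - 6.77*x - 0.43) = 11.09*x^2 + 5.93*x + 4.6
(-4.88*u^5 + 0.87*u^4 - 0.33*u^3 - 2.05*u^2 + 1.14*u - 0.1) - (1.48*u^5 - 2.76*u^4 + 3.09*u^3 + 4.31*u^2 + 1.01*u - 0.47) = -6.36*u^5 + 3.63*u^4 - 3.42*u^3 - 6.36*u^2 + 0.13*u + 0.37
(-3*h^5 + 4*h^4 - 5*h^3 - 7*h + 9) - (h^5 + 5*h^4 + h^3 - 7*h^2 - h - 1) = -4*h^5 - h^4 - 6*h^3 + 7*h^2 - 6*h + 10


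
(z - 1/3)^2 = z^2 - 2*z/3 + 1/9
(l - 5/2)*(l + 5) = l^2 + 5*l/2 - 25/2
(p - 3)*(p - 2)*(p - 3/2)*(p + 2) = p^4 - 9*p^3/2 + p^2/2 + 18*p - 18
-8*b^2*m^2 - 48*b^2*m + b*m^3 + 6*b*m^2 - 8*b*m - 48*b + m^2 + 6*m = (-8*b + m)*(m + 6)*(b*m + 1)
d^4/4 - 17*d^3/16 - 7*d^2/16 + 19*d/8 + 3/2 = (d/4 + 1/4)*(d - 4)*(d - 2)*(d + 3/4)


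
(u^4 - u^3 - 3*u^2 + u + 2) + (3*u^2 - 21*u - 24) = u^4 - u^3 - 20*u - 22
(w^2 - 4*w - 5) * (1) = w^2 - 4*w - 5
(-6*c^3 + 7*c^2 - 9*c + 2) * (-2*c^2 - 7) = 12*c^5 - 14*c^4 + 60*c^3 - 53*c^2 + 63*c - 14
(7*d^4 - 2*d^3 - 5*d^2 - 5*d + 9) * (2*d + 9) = 14*d^5 + 59*d^4 - 28*d^3 - 55*d^2 - 27*d + 81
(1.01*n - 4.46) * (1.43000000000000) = 1.4443*n - 6.3778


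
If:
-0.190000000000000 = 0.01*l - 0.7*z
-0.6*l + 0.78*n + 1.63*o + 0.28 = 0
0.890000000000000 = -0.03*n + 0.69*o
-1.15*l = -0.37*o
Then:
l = 0.38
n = -2.53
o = 1.18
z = 0.28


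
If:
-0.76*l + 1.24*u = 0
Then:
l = 1.63157894736842*u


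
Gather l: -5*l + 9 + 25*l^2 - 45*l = 25*l^2 - 50*l + 9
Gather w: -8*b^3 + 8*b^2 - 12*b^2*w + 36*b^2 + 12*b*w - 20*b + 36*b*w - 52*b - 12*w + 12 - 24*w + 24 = -8*b^3 + 44*b^2 - 72*b + w*(-12*b^2 + 48*b - 36) + 36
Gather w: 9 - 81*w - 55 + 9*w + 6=-72*w - 40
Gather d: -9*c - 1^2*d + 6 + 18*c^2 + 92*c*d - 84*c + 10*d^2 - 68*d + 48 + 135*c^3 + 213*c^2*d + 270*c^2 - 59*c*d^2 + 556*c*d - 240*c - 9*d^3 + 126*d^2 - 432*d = 135*c^3 + 288*c^2 - 333*c - 9*d^3 + d^2*(136 - 59*c) + d*(213*c^2 + 648*c - 501) + 54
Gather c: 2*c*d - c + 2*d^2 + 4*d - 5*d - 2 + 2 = c*(2*d - 1) + 2*d^2 - d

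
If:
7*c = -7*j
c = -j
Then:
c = -j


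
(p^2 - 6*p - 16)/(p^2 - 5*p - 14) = (p - 8)/(p - 7)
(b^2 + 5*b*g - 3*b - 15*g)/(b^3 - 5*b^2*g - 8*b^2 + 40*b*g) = (b^2 + 5*b*g - 3*b - 15*g)/(b*(b^2 - 5*b*g - 8*b + 40*g))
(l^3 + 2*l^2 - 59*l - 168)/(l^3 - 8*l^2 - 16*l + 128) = (l^2 + 10*l + 21)/(l^2 - 16)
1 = 1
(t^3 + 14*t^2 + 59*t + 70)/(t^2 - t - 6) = (t^2 + 12*t + 35)/(t - 3)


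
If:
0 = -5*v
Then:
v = 0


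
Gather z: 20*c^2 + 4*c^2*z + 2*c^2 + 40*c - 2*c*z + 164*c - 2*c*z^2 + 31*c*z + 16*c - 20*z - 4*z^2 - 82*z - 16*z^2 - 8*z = 22*c^2 + 220*c + z^2*(-2*c - 20) + z*(4*c^2 + 29*c - 110)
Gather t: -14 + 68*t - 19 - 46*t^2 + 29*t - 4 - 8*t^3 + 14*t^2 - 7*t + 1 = -8*t^3 - 32*t^2 + 90*t - 36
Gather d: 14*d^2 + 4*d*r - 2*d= 14*d^2 + d*(4*r - 2)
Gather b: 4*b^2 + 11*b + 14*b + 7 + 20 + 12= 4*b^2 + 25*b + 39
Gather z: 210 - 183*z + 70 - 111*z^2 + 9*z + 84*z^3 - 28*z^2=84*z^3 - 139*z^2 - 174*z + 280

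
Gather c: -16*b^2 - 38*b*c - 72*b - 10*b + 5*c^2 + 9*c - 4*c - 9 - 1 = -16*b^2 - 82*b + 5*c^2 + c*(5 - 38*b) - 10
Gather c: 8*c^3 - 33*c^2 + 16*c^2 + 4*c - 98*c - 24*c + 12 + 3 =8*c^3 - 17*c^2 - 118*c + 15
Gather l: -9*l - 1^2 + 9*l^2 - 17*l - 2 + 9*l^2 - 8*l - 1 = 18*l^2 - 34*l - 4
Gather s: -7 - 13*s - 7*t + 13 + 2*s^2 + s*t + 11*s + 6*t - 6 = 2*s^2 + s*(t - 2) - t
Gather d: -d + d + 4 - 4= 0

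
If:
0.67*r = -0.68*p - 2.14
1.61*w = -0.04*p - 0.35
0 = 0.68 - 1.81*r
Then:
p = -3.52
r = 0.38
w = -0.13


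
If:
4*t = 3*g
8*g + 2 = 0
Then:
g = -1/4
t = -3/16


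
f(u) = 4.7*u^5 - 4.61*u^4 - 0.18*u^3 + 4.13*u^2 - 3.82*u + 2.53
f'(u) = 23.5*u^4 - 18.44*u^3 - 0.54*u^2 + 8.26*u - 3.82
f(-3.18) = -1937.58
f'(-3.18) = 2960.56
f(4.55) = 7243.35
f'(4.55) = 8357.55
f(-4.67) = -12503.43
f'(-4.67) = 13001.16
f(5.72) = 23926.30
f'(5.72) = 21731.33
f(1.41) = 12.82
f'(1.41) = 47.95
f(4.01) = 3723.27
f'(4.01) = 4907.97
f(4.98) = 11624.37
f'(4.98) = 12200.38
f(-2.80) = -1042.69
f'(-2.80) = 1818.05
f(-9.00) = -307273.85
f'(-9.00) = 167504.36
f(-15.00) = -3800847.17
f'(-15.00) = 1251673.28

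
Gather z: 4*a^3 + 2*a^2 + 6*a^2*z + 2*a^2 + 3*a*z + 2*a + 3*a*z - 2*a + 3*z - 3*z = 4*a^3 + 4*a^2 + z*(6*a^2 + 6*a)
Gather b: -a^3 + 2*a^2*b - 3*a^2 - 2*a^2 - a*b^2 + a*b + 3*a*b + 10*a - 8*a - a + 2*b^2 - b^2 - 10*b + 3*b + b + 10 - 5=-a^3 - 5*a^2 + a + b^2*(1 - a) + b*(2*a^2 + 4*a - 6) + 5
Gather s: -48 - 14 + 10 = -52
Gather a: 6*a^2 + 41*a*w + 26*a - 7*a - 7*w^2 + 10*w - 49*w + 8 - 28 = 6*a^2 + a*(41*w + 19) - 7*w^2 - 39*w - 20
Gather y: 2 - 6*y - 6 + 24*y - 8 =18*y - 12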